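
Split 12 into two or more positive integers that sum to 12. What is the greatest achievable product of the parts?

Fill g[k] for k=2..12: at each k try every first piece i and multiply by the better of (k−i) uncut or g[k−i].
g[2] = 1×max(1,0) = 1×1 = 1
g[3] = max(1×2, 2×1) = 2
g[4] = max(1×3, 2×2, 3×1) = 4
g[5] = max(1×4, 2×3, 3×2, 4×1) = 6
g[6] = max(1×6, 2×4, 3×3, 4×2, 5×1) = 9
g[7] = max(1×9, 2×6, 3×4, 4×3, 5×2, 6×1) = 12
g[8] = max(1×12, 2×9, 3×6, …, 6×2, 7×1) = 18
g[9] = max(1×18, 2×12, 3×9, …, 7×2, 8×1) = 27
g[10] = max(1×27, 2×18, 3×12, …, 8×2, 9×1) = 36
g[11] = max(1×36, 2×27, 3×18, …, 9×2, 10×1) = 54
g[12] = max(1×54, 2×36, 3×27, …, 10×2, 11×1) = 81
One optimal split: 3 + 3 + 3 + 3; product 3×3×3×3 = 81.

81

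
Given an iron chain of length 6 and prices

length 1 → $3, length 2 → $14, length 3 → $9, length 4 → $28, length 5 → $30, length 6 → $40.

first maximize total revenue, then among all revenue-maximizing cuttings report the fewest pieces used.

2

Build r[k] bottom-up: r[k] = max over allowed piece i of (p[i] + r[k−i]).
r[1] = 3
r[2] = max(3+3, 14+0) = 14
r[3] = max(3+14, 14+3, 9+0) = 17
r[4] = max(3+17, 14+14, 9+3, 28+0) = 28
r[5] = max(3+28, 14+17, 9+14, 28+3, 30+0) = 31
r[6] = max(3+31, 14+28, 9+17, 28+14, 30+3, 40+0) = 42
Maximum revenue is $42.
Now minimize piece count subject to staying optimal: for each k, pieces[k] = 1 + min over i with p[i]+r[k−i]=r[k] of pieces[k−i].
pieces[3] = 2
pieces[4] = 1
pieces[5] = 2
pieces[6] = 2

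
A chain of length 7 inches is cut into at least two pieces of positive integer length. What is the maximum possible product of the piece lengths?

Define prod[k] = max over 1≤i<k of i · max(k−i, prod[k−i]); the inner max lets the remainder stay uncut if that's better.
prod[2] = 1×max(1,0) = 1×1 = 1
prod[3] = max(1×2, 2×1) = 2
prod[4] = max(1×3, 2×2, 3×1) = 4
prod[5] = max(1×4, 2×3, 3×2, 4×1) = 6
prod[6] = max(1×6, 2×4, 3×3, 4×2, 5×1) = 9
prod[7] = max(1×9, 2×6, 3×4, 4×3, 5×2, 6×1) = 12
One optimal split: 3 + 2 + 2; product 3×2×2 = 12.

12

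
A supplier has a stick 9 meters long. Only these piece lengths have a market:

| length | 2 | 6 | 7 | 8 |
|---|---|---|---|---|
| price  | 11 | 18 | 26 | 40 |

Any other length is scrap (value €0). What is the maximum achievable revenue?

Let best[k] be the best obtainable value from length k. For each k, try every first piece i and keep the best of price[i] + best[k−i].
best[1] = 0
best[2] = 11
best[3] = 11
best[4] = 22  (first piece 2, then best[2]=11)
best[5] = 22
best[6] = 33  (first piece 2, then best[4]=22)
best[7] = 33
best[8] = 44  (first piece 2, then best[6]=33)
best[9] = 44
One optimal cutting: pieces 2 + 2 + 2 + 2 with 1 meter of scrap → €44.

44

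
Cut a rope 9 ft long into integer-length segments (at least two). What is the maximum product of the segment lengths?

Let P[k] be the best product for length k (with at least one cut). For each first piece i, the rest contributes max(k−i, P[k−i]).
P[2] = 1·max(1,0) = 1·1 = 1
P[3] = max(1·2, 2·1) = 2
P[4] = max(1·3, 2·2, 3·1) = 4
P[5] = max(1·4, 2·3, 3·2, 4·1) = 6
P[6] = max(1·6, 2·4, 3·3, 4·2, 5·1) = 9
P[7] = max(1·9, 2·6, 3·4, 4·3, 5·2, 6·1) = 12
P[8] = max(1·12, 2·9, 3·6, …, 6·2, 7·1) = 18
P[9] = max(1·18, 2·12, 3·9, …, 7·2, 8·1) = 27
One optimal split: 3 + 3 + 3; product 3·3·3 = 27.

27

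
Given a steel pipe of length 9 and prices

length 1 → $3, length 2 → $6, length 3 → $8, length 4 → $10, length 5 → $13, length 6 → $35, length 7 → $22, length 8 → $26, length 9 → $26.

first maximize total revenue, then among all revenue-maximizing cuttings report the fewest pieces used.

3

Let r[k] be the best obtainable value from length k. For each k, try every first piece i and keep the best of price[i] + r[k−i].
r[1] = 3
r[2] = 6  (first piece 1, then r[1]=3)
r[3] = 9  (first piece 1, then r[2]=6)
r[4] = 12  (first piece 1, then r[3]=9)
r[5] = 15  (first piece 1, then r[4]=12)
r[6] = 35
r[7] = 38  (first piece 1, then r[6]=35)
r[8] = 41  (first piece 1, then r[7]=38)
r[9] = 44  (first piece 1, then r[8]=41)
Maximum revenue is $44.
Now minimize piece count subject to staying optimal: for each k, pieces[k] = 1 + min over i with p[i]+r[k−i]=r[k] of pieces[k−i].
pieces[6] = 1
pieces[7] = 2
pieces[8] = 2
pieces[9] = 3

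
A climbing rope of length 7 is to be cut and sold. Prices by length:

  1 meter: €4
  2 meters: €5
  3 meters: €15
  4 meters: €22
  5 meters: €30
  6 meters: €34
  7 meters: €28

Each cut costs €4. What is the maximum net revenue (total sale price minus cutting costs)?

Let v[k] be the best obtainable value from length k. For each k, try every first piece i and keep the best of price[i] + v[k−i] minus the 4 cut fee when i<k.
v[1] = 4
v[2] = max(4+4-4, 5+0) = 5
v[3] = max(4+5-4, 5+4-4, 15+0) = 15
v[4] = max(4+15-4, 5+5-4, 15+4-4, 22+0) = 22
v[5] = max(4+22-4, 5+15-4, 15+5-4, 22+4-4, 30+0) = 30
v[6] = max(4+30-4, 5+22-4, 15+15-4, 22+5-4, 30+4-4, 34+0) = 34
v[7] = max(4+34-4, 5+30-4, 15+22-4, …, 34+4-4, 28+0) = 34
One optimal plan: pieces 6 + 1 (1 cut) → €38 − €4 = €34.

34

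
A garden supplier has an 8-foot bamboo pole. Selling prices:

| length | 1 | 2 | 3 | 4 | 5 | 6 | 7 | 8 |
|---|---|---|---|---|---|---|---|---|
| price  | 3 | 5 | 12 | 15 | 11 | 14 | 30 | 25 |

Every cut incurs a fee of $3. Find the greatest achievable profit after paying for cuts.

Consider every possible first cut. r[k] is the best of p[i]+r[k−i] over all sellable i≤k, charging 3 whenever i<k.
r[1] = 3
r[2] = max(3+3-3, 5+0) = 5
r[3] = max(3+5-3, 5+3-3, 12+0) = 12
r[4] = max(3+12-3, 5+5-3, 12+3-3, 15+0) = 15
r[5] = max(3+15-3, 5+12-3, 12+5-3, 15+3-3, 11+0) = 15
r[6] = max(3+15-3, 5+15-3, 12+12-3, 15+5-3, 11+3-3, 14+0) = 21
r[7] = max(3+21-3, 5+15-3, 12+15-3, …, 14+3-3, 30+0) = 30
r[8] = max(3+30-3, 5+21-3, 12+15-3, …, 30+3-3, 25+0) = 30
One optimal plan: pieces 7 + 1 (1 cut) → $33 − $3 = $30.

30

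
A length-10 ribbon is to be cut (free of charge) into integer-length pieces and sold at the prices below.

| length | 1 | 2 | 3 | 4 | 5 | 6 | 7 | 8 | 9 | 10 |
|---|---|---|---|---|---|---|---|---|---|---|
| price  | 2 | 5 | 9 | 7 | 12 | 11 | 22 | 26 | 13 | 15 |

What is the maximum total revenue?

31

Build R[k] bottom-up: R[k] = max over allowed piece i of (p[i] + R[k−i]).
R[1] = 2
R[2] = max(2+2, 5+0) = 5
R[3] = max(2+5, 5+2, 9+0) = 9
R[4] = max(2+9, 5+5, 9+2, 7+0) = 11
R[5] = max(2+11, 5+9, 9+5, 7+2, 12+0) = 14
R[6] = max(2+14, 5+11, 9+9, 7+5, 12+2, 11+0) = 18
R[7] = max(2+18, 5+14, 9+11, …, 11+2, 22+0) = 22
R[8] = max(2+22, 5+18, 9+14, …, 22+2, 26+0) = 26
R[9] = max(2+26, 5+22, 9+18, …, 26+2, 13+0) = 28
R[10] = max(2+28, 5+26, 9+22, …, 13+2, 15+0) = 31
One optimal cutting: 8 + 2 → ¢26 + ¢5 = ¢31.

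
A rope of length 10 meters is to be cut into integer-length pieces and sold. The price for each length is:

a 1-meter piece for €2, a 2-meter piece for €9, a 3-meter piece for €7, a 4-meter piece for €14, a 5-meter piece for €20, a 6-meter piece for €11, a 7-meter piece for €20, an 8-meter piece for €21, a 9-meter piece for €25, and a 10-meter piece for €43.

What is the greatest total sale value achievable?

Let best[k] be the best obtainable value from length k. For each k, try every first piece i and keep the best of price[i] + best[k−i].
best[1] = 2
best[2] = max(2+2, 9+0) = 9
best[3] = max(2+9, 9+2, 7+0) = 11
best[4] = max(2+11, 9+9, 7+2, 14+0) = 18
best[5] = max(2+18, 9+11, 7+9, 14+2, 20+0) = 20
best[6] = max(2+20, 9+18, 7+11, 14+9, 20+2, 11+0) = 27
best[7] = max(2+27, 9+20, 7+18, …, 11+2, 20+0) = 29
best[8] = max(2+29, 9+27, 7+20, …, 20+2, 21+0) = 36
best[9] = max(2+36, 9+29, 7+27, …, 21+2, 25+0) = 38
best[10] = max(2+38, 9+36, 7+29, …, 25+2, 43+0) = 45
One optimal cutting: 2 + 2 + 2 + 2 + 2 → €9 + €9 + €9 + €9 + €9 = €45.

45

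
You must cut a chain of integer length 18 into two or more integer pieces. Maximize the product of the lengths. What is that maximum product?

729

Define f[k] = max over 1≤i<k of i · max(k−i, f[k−i]); the inner max lets the remainder stay uncut if that's better.
f[2] = 1*max(1,0) = 1*1 = 1
f[3] = 1*max(2,1) = 1*2 = 2
f[4] = 2*max(2,1) = 2*2 = 4
f[5] = 2*max(3,2) = 2*3 = 6
f[6] = 3*max(3,2) = 3*3 = 9
f[7] = 2*max(5,6) = 2*6 = 12
f[8] = 2*max(6,9) = 2*9 = 18
f[9] = 3*max(6,9) = 3*9 = 27
f[10] = 2*max(8,18) = 2*18 = 36
f[11] = 2*max(9,27) = 2*27 = 54
f[12] = 3*max(9,27) = 3*27 = 81
f[13] = 2*max(11,54) = 2*54 = 108
f[14] = 2*max(12,81) = 2*81 = 162
f[15] = 3*max(12,81) = 3*81 = 243
f[16] = 2*max(14,162) = 2*162 = 324
f[17] = 2*max(15,243) = 2*243 = 486
f[18] = 3*max(15,243) = 3*243 = 729
One optimal split: 3 + 3 + 3 + 3 + 3 + 3; product 3*3*3*3*3*3 = 729.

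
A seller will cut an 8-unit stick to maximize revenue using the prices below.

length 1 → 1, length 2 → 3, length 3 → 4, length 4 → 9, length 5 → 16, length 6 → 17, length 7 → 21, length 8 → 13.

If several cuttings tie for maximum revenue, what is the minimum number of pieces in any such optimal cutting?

2

Consider every possible first cut. r[k] is the best of p[i]+r[k−i] over all sellable i≤k.
r[1] = 1
r[2] = max(1+1, 3+0) = 3
r[3] = max(1+3, 3+1, 4+0) = 4
r[4] = max(1+4, 3+3, 4+1, 9+0) = 9
r[5] = max(1+9, 3+4, 4+3, 9+1, 16+0) = 16
r[6] = max(1+16, 3+9, 4+4, 9+3, 16+1, 17+0) = 17
r[7] = max(1+17, 3+16, 4+9, …, 17+1, 21+0) = 21
r[8] = max(1+21, 3+17, 4+16, …, 21+1, 13+0) = 22
Maximum revenue is 22.
Now minimize piece count subject to staying optimal: for each k, pieces[k] = 1 + min over i with p[i]+r[k−i]=r[k] of pieces[k−i].
pieces[5] = 1
pieces[6] = 1
pieces[7] = 1
pieces[8] = 2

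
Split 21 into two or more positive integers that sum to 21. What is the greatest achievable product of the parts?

2187

Define g[k] = max over 1≤i<k of i · max(k−i, g[k−i]); the inner max lets the remainder stay uncut if that's better.
Small cases: g[2]=1, g[3]=2, g[4]=4, g[5]=6, g[6]=9, g[7]=12, g[8]=18, g[9]=27, g[10]=36, g[11]=54, g[12]=81, g[13]=108, g[14]=162.
g[15] = max(1×162, 2×108, 3×81, …, 13×2, 14×1) = 243
g[16] = max(1×243, 2×162, 3×108, …, 14×2, 15×1) = 324
g[17] = max(1×324, 2×243, 3×162, …, 15×2, 16×1) = 486
g[18] = max(1×486, 2×324, 3×243, …, 16×2, 17×1) = 729
g[19] = max(1×729, 2×486, 3×324, …, 17×2, 18×1) = 972
g[20] = max(1×972, 2×729, 3×486, …, 18×2, 19×1) = 1458
g[21] = max(1×1458, 2×972, 3×729, …, 19×2, 20×1) = 2187
One optimal split: 3 + 3 + 3 + 3 + 3 + 3 + 3; product 3×3×3×3×3×3×3 = 2187.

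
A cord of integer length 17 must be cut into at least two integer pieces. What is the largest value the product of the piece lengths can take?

Let prod[k] be the best product for length k (with at least one cut). For each first piece i, the rest contributes max(k−i, prod[k−i]).
prod[2] = 1×max(1,0) = 1×1 = 1
prod[3] = max(1×2, 2×1) = 2
prod[4] = max(1×3, 2×2, 3×1) = 4
prod[5] = max(1×4, 2×3, 3×2, 4×1) = 6
prod[6] = max(1×6, 2×4, 3×3, 4×2, 5×1) = 9
prod[7] = max(1×9, 2×6, 3×4, 4×3, 5×2, 6×1) = 12
prod[8] = max(1×12, 2×9, 3×6, …, 6×2, 7×1) = 18
prod[9] = max(1×18, 2×12, 3×9, …, 7×2, 8×1) = 27
prod[10] = max(1×27, 2×18, 3×12, …, 8×2, 9×1) = 36
prod[11] = max(1×36, 2×27, 3×18, …, 9×2, 10×1) = 54
prod[12] = max(1×54, 2×36, 3×27, …, 10×2, 11×1) = 81
prod[13] = max(1×81, 2×54, 3×36, …, 11×2, 12×1) = 108
prod[14] = max(1×108, 2×81, 3×54, …, 12×2, 13×1) = 162
prod[15] = max(1×162, 2×108, 3×81, …, 13×2, 14×1) = 243
prod[16] = max(1×243, 2×162, 3×108, …, 14×2, 15×1) = 324
prod[17] = max(1×324, 2×243, 3×162, …, 15×2, 16×1) = 486
One optimal split: 3 + 3 + 3 + 3 + 3 + 2; product 3×3×3×3×3×2 = 486.

486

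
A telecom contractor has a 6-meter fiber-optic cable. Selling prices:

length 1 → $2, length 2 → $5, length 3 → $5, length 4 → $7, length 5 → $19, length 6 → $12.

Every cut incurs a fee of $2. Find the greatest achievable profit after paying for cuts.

Consider every possible first cut. v[k] is the best of p[i]+v[k−i] over all sellable i≤k, charging 2 whenever i<k.
v[1] = 2
v[2] = 5
v[3] = 5  (first piece 1, then v[2]=5)
v[4] = 8  (first piece 2, then v[2]=5)
v[5] = 19
v[6] = 19  (first piece 1, then v[5]=19)
One optimal plan: pieces 5 + 1 (1 cut) → $21 − $2 = $19.

19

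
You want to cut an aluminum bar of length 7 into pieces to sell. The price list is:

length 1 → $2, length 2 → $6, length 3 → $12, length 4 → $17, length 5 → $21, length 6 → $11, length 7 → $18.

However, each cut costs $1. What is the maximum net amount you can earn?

28

Consider every possible first cut. v[k] is the best of p[i]+v[k−i] over all sellable i≤k, charging 1 whenever i<k.
v[1] = 2
v[2] = 6
v[3] = 12
v[4] = 17
v[5] = 21
v[6] = 23  (first piece 3, then v[3]=12)
v[7] = 28  (first piece 3, then v[4]=17)
One optimal plan: pieces 4 + 3 (1 cut) → $29 − $1 = $28.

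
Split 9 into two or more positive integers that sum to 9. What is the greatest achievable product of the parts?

27

Let P[k] be the best product for length k (with at least one cut). For each first piece i, the rest contributes max(k−i, P[k−i]).
P[2] = 1·max(1,0) = 1·1 = 1
P[3] = 1·max(2,1) = 1·2 = 2
P[4] = 2·max(2,1) = 2·2 = 4
P[5] = 2·max(3,2) = 2·3 = 6
P[6] = 3·max(3,2) = 3·3 = 9
P[7] = 2·max(5,6) = 2·6 = 12
P[8] = 2·max(6,9) = 2·9 = 18
P[9] = 3·max(6,9) = 3·9 = 27
One optimal split: 3 + 3 + 3; product 3·3·3 = 27.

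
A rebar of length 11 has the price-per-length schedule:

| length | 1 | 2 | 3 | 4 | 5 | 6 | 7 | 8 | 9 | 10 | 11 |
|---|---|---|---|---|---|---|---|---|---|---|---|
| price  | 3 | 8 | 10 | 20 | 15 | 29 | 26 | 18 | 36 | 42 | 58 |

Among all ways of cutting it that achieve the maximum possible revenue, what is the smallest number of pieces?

Let r[k] be the best obtainable value from length k. For each k, try every first piece i and keep the best of price[i] + r[k−i].
r[1] = 3
r[2] = 8
r[3] = 11  (first piece 1, then r[2]=8)
r[4] = 20
r[5] = 23  (first piece 1, then r[4]=20)
r[6] = 29
r[7] = 32  (first piece 1, then r[6]=29)
r[8] = 40  (first piece 4, then r[4]=20)
r[9] = 43  (first piece 1, then r[8]=40)
r[10] = 49  (first piece 4, then r[6]=29)
r[11] = 58
Maximum revenue is ₹58.
Now minimize piece count subject to staying optimal: for each k, pieces[k] = 1 + min over i with p[i]+r[k−i]=r[k] of pieces[k−i].
pieces[8] = 2
pieces[9] = 3
pieces[10] = 2
pieces[11] = 1

1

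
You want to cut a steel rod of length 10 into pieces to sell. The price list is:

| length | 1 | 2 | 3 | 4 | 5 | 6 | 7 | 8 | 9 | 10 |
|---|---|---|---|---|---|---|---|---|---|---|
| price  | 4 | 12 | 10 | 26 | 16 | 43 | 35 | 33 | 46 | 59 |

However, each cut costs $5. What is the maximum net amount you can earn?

64

Build r[k] bottom-up: r[k] = max over allowed piece i of (p[i] + r[k−i]) − 5 per cut.
r[1] = 4
r[2] = 12
r[3] = 11  (first piece 1, then r[2]=12)
r[4] = 26
r[5] = 25  (first piece 1, then r[4]=26)
r[6] = 43
r[7] = 42  (first piece 1, then r[6]=43)
r[8] = 50  (first piece 2, then r[6]=43)
r[9] = 49  (first piece 1, then r[8]=50)
r[10] = 64  (first piece 4, then r[6]=43)
One optimal plan: pieces 6 + 4 (1 cut) → $69 − $5 = $64.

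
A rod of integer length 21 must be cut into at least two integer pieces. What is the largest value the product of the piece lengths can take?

Fill P[k] for k=2..21: at each k try every first piece i and multiply by the better of (k−i) uncut or P[k−i].
P[2] = 1×max(1,0) = 1×1 = 1
P[3] = max(1×2, 2×1) = 2
P[4] = max(1×3, 2×2, 3×1) = 4
P[5] = max(1×4, 2×3, 3×2, 4×1) = 6
P[6] = max(1×6, 2×4, 3×3, 4×2, 5×1) = 9
P[7] = max(1×9, 2×6, 3×4, 4×3, 5×2, 6×1) = 12
P[8] = max(1×12, 2×9, 3×6, …, 6×2, 7×1) = 18
P[9] = max(1×18, 2×12, 3×9, …, 7×2, 8×1) = 27
P[10] = max(1×27, 2×18, 3×12, …, 8×2, 9×1) = 36
P[11] = max(1×36, 2×27, 3×18, …, 9×2, 10×1) = 54
P[12] = max(1×54, 2×36, 3×27, …, 10×2, 11×1) = 81
P[13] = max(1×81, 2×54, 3×36, …, 11×2, 12×1) = 108
P[14] = max(1×108, 2×81, 3×54, …, 12×2, 13×1) = 162
P[15] = max(1×162, 2×108, 3×81, …, 13×2, 14×1) = 243
P[16] = max(1×243, 2×162, 3×108, …, 14×2, 15×1) = 324
P[17] = max(1×324, 2×243, 3×162, …, 15×2, 16×1) = 486
P[18] = max(1×486, 2×324, 3×243, …, 16×2, 17×1) = 729
P[19] = max(1×729, 2×486, 3×324, …, 17×2, 18×1) = 972
P[20] = max(1×972, 2×729, 3×486, …, 18×2, 19×1) = 1458
P[21] = max(1×1458, 2×972, 3×729, …, 19×2, 20×1) = 2187
One optimal split: 3 + 3 + 3 + 3 + 3 + 3 + 3; product 3×3×3×3×3×3×3 = 2187.

2187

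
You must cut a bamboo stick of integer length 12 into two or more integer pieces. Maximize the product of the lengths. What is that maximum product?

Fill m[k] for k=2..12: at each k try every first piece i and multiply by the better of (k−i) uncut or m[k−i].
m[2] = 1×max(1,0) = 1×1 = 1
m[3] = 1×max(2,1) = 1×2 = 2
m[4] = 2×max(2,1) = 2×2 = 4
m[5] = 2×max(3,2) = 2×3 = 6
m[6] = 3×max(3,2) = 3×3 = 9
m[7] = 2×max(5,6) = 2×6 = 12
m[8] = 2×max(6,9) = 2×9 = 18
m[9] = 3×max(6,9) = 3×9 = 27
m[10] = 2×max(8,18) = 2×18 = 36
m[11] = 2×max(9,27) = 2×27 = 54
m[12] = 3×max(9,27) = 3×27 = 81
One optimal split: 3 + 3 + 3 + 3; product 3×3×3×3 = 81.

81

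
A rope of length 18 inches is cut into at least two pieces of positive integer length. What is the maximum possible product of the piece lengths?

Define g[k] = max over 1≤i<k of i · max(k−i, g[k−i]); the inner max lets the remainder stay uncut if that's better.
g[2] = 1*max(1,0) = 1*1 = 1
g[3] = max(1*2, 2*1) = 2
g[4] = max(1*3, 2*2, 3*1) = 4
g[5] = max(1*4, 2*3, 3*2, 4*1) = 6
g[6] = max(1*6, 2*4, 3*3, 4*2, 5*1) = 9
g[7] = max(1*9, 2*6, 3*4, 4*3, 5*2, 6*1) = 12
g[8] = max(1*12, 2*9, 3*6, …, 6*2, 7*1) = 18
g[9] = max(1*18, 2*12, 3*9, …, 7*2, 8*1) = 27
g[10] = max(1*27, 2*18, 3*12, …, 8*2, 9*1) = 36
g[11] = max(1*36, 2*27, 3*18, …, 9*2, 10*1) = 54
g[12] = max(1*54, 2*36, 3*27, …, 10*2, 11*1) = 81
g[13] = max(1*81, 2*54, 3*36, …, 11*2, 12*1) = 108
g[14] = max(1*108, 2*81, 3*54, …, 12*2, 13*1) = 162
g[15] = max(1*162, 2*108, 3*81, …, 13*2, 14*1) = 243
g[16] = max(1*243, 2*162, 3*108, …, 14*2, 15*1) = 324
g[17] = max(1*324, 2*243, 3*162, …, 15*2, 16*1) = 486
g[18] = max(1*486, 2*324, 3*243, …, 16*2, 17*1) = 729
One optimal split: 3 + 3 + 3 + 3 + 3 + 3; product 3*3*3*3*3*3 = 729.

729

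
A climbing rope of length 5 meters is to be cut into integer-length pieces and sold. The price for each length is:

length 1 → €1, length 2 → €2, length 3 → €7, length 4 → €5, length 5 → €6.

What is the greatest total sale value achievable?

9

Consider every possible first cut. r[k] is the best of p[i]+r[k−i] over all sellable i≤k.
r[1] = 1
r[2] = 2  (first piece 1, then r[1]=1)
r[3] = 7
r[4] = 8  (first piece 1, then r[3]=7)
r[5] = 9  (first piece 1, then r[4]=8)
One optimal cutting: 3 + 1 + 1 → €7 + €1 + €1 = €9.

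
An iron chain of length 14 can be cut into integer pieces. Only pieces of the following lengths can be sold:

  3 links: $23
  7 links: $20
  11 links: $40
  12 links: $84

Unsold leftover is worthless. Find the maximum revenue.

92

Build f[k] bottom-up: f[k] = max over allowed piece i of (p[i] + f[k−i]).
f[1] = 0
f[2] = 0
f[3] = 23
f[4] = 23
f[5] = 23
f[6] = 46  (first piece 3, then f[3]=23)
f[7] = 46
f[8] = 46
f[9] = 69  (first piece 3, then f[6]=46)
f[10] = 69
f[11] = 69
f[12] = 92  (first piece 3, then f[9]=69)
f[13] = 92
f[14] = 92
One optimal cutting: pieces 3 + 3 + 3 + 3 with 2 links of scrap → $92.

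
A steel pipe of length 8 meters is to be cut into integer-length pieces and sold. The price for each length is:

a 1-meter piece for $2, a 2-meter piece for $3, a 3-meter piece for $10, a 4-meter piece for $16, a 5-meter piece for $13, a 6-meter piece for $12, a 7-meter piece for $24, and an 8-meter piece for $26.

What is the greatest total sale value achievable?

Consider every possible first cut. r[k] is the best of p[i]+r[k−i] over all sellable i≤k.
r[1] = 2
r[2] = 4  (first piece 1, then r[1]=2)
r[3] = 10
r[4] = 16
r[5] = 18  (first piece 1, then r[4]=16)
r[6] = 20  (first piece 1, then r[5]=18)
r[7] = 26  (first piece 3, then r[4]=16)
r[8] = 32  (first piece 4, then r[4]=16)
One optimal cutting: 4 + 4 → $16 + $16 = $32.

32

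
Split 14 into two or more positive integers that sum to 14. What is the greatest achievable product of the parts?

162

Define f[k] = max over 1≤i<k of i · max(k−i, f[k−i]); the inner max lets the remainder stay uncut if that's better.
f[2] = 1×max(1,0) = 1×1 = 1
f[3] = 1×max(2,1) = 1×2 = 2
f[4] = 2×max(2,1) = 2×2 = 4
f[5] = 2×max(3,2) = 2×3 = 6
f[6] = 3×max(3,2) = 3×3 = 9
f[7] = 2×max(5,6) = 2×6 = 12
f[8] = 2×max(6,9) = 2×9 = 18
f[9] = 3×max(6,9) = 3×9 = 27
f[10] = 2×max(8,18) = 2×18 = 36
f[11] = 2×max(9,27) = 2×27 = 54
f[12] = 3×max(9,27) = 3×27 = 81
f[13] = 2×max(11,54) = 2×54 = 108
f[14] = 2×max(12,81) = 2×81 = 162
One optimal split: 3 + 3 + 3 + 3 + 2; product 3×3×3×3×2 = 162.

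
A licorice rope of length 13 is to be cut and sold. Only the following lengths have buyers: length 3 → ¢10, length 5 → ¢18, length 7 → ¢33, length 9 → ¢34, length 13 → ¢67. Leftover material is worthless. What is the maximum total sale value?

Consider every possible first cut. r[k] is the best of p[i]+r[k−i] over all sellable i≤k.
r[1] = 0
r[2] = 0
r[3] = 10
r[4] = 10
r[5] = max(10+0, 18+0) = 18
r[6] = max(10+10, 18+0) = 20
r[7] = max(10+10, 18+0, 33+0) = 33
r[8] = max(10+18, 18+10, 33+0) = 33
r[9] = max(10+20, 18+10, 33+0, 34+0) = 34
r[10] = max(10+33, 18+18, 33+10, 34+0) = 43
r[11] = max(10+33, 18+20, 33+10, 34+0) = 43
r[12] = max(10+34, 18+33, 33+18, 34+10) = 51
r[13] = max(10+43, 18+33, 33+20, 34+10, 67+0) = 67
One optimal cutting: 13 → ¢67.

67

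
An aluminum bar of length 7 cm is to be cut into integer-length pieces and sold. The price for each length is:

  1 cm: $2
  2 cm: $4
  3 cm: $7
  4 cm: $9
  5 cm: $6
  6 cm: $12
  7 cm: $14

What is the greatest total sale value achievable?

16

Let best[k] be the best obtainable value from length k. For each k, try every first piece i and keep the best of price[i] + best[k−i].
best[1] = 2
best[2] = max(2+2, 4+0) = 4
best[3] = max(2+4, 4+2, 7+0) = 7
best[4] = max(2+7, 4+4, 7+2, 9+0) = 9
best[5] = max(2+9, 4+7, 7+4, 9+2, 6+0) = 11
best[6] = max(2+11, 4+9, 7+7, 9+4, 6+2, 12+0) = 14
best[7] = max(2+14, 4+11, 7+9, …, 12+2, 14+0) = 16
One optimal cutting: 3 + 3 + 1 → $7 + $7 + $2 = $16.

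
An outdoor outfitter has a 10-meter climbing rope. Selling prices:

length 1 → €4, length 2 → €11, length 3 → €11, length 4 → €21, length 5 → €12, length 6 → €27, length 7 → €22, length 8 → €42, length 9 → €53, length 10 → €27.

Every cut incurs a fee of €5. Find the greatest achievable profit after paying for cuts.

52

Build net[k] bottom-up: net[k] = max over allowed piece i of (p[i] + net[k−i]) − 5 per cut.
net[1] = 4
net[2] = 11
net[3] = 11
net[4] = 21
net[5] = 20  (first piece 1, then net[4]=21)
net[6] = 27  (first piece 2, then net[4]=21)
net[7] = 27  (first piece 3, then net[4]=21)
net[8] = 42
net[9] = 53
net[10] = 52  (first piece 1, then net[9]=53)
One optimal plan: pieces 9 + 1 (1 cut) → €57 − €5 = €52.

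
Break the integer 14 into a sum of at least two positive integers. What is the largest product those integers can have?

Let m[k] be the best product for length k (with at least one cut). For each first piece i, the rest contributes max(k−i, m[k−i]).
m[2] = 1*max(1,0) = 1*1 = 1
m[3] = 1*max(2,1) = 1*2 = 2
m[4] = 2*max(2,1) = 2*2 = 4
m[5] = 2*max(3,2) = 2*3 = 6
m[6] = 3*max(3,2) = 3*3 = 9
m[7] = 2*max(5,6) = 2*6 = 12
m[8] = 2*max(6,9) = 2*9 = 18
m[9] = 3*max(6,9) = 3*9 = 27
m[10] = 2*max(8,18) = 2*18 = 36
m[11] = 2*max(9,27) = 2*27 = 54
m[12] = 3*max(9,27) = 3*27 = 81
m[13] = 2*max(11,54) = 2*54 = 108
m[14] = 2*max(12,81) = 2*81 = 162
One optimal split: 3 + 3 + 3 + 3 + 2; product 3*3*3*3*2 = 162.

162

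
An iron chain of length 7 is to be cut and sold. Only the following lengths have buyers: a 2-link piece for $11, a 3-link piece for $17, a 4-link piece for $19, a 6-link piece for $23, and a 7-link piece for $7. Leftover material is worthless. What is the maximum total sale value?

Build f[k] bottom-up: f[k] = max over allowed piece i of (p[i] + f[k−i]).
f[1] = 0
f[2] = 11
f[3] = 17
f[4] = 22  (first piece 2, then f[2]=11)
f[5] = 28  (first piece 2, then f[3]=17)
f[6] = 34  (first piece 3, then f[3]=17)
f[7] = 39  (first piece 2, then f[5]=28)
One optimal cutting: 3 + 2 + 2 → $39.

39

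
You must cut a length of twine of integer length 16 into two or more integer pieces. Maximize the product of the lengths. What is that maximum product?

324

Let f[k] be the best product for length k (with at least one cut). For each first piece i, the rest contributes max(k−i, f[k−i]).
f[2] = 1*max(1,0) = 1*1 = 1
f[3] = max(1*2, 2*1) = 2
f[4] = max(1*3, 2*2, 3*1) = 4
f[5] = max(1*4, 2*3, 3*2, 4*1) = 6
f[6] = max(1*6, 2*4, 3*3, 4*2, 5*1) = 9
f[7] = max(1*9, 2*6, 3*4, 4*3, 5*2, 6*1) = 12
f[8] = max(1*12, 2*9, 3*6, …, 6*2, 7*1) = 18
f[9] = max(1*18, 2*12, 3*9, …, 7*2, 8*1) = 27
f[10] = max(1*27, 2*18, 3*12, …, 8*2, 9*1) = 36
f[11] = max(1*36, 2*27, 3*18, …, 9*2, 10*1) = 54
f[12] = max(1*54, 2*36, 3*27, …, 10*2, 11*1) = 81
f[13] = max(1*81, 2*54, 3*36, …, 11*2, 12*1) = 108
f[14] = max(1*108, 2*81, 3*54, …, 12*2, 13*1) = 162
f[15] = max(1*162, 2*108, 3*81, …, 13*2, 14*1) = 243
f[16] = max(1*243, 2*162, 3*108, …, 14*2, 15*1) = 324
One optimal split: 3 + 3 + 3 + 3 + 2 + 2; product 3*3*3*3*2*2 = 324.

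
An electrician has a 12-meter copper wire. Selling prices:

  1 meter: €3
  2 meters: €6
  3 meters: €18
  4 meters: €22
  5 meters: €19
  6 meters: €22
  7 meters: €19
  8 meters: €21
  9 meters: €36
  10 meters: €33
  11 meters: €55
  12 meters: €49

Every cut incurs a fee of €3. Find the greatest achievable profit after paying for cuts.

63

Let v[k] be the best obtainable value from length k. For each k, try every first piece i and keep the best of price[i] + v[k−i] minus the 3 cut fee when i<k.
v[1] = 3
v[2] = max(3+3-3, 6+0) = 6
v[3] = max(3+6-3, 6+3-3, 18+0) = 18
v[4] = max(3+18-3, 6+6-3, 18+3-3, 22+0) = 22
v[5] = max(3+22-3, 6+18-3, 18+6-3, 22+3-3, 19+0) = 22
v[6] = max(3+22-3, 6+22-3, 18+18-3, 22+6-3, 19+3-3, 22+0) = 33
v[7] = max(3+33-3, 6+22-3, 18+22-3, …, 22+3-3, 19+0) = 37
v[8] = max(3+37-3, 6+33-3, 18+22-3, …, 19+3-3, 21+0) = 41
v[9] = max(3+41-3, 6+37-3, 18+33-3, …, 21+3-3, 36+0) = 48
v[10] = max(3+48-3, 6+41-3, 18+37-3, …, 36+3-3, 33+0) = 52
v[11] = max(3+52-3, 6+48-3, 18+41-3, …, 33+3-3, 55+0) = 56
v[12] = max(3+56-3, 6+52-3, 18+48-3, …, 55+3-3, 49+0) = 63
One optimal plan: pieces 3 + 3 + 3 + 3 (3 cuts) → €72 − €9 = €63.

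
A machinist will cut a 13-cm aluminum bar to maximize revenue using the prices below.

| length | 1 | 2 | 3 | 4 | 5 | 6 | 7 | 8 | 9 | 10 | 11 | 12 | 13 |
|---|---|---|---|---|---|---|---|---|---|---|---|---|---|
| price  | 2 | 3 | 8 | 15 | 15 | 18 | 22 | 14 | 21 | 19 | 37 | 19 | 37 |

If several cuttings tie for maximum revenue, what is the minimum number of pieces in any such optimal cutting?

Build r[k] bottom-up: r[k] = max over allowed piece i of (p[i] + r[k−i]).
r[1] = 2
r[2] = 4  (first piece 1, then r[1]=2)
r[3] = 8
r[4] = 15
r[5] = 17  (first piece 1, then r[4]=15)
r[6] = 19  (first piece 1, then r[5]=17)
r[7] = 23  (first piece 3, then r[4]=15)
r[8] = 30  (first piece 4, then r[4]=15)
r[9] = 32  (first piece 1, then r[8]=30)
r[10] = 34  (first piece 1, then r[9]=32)
r[11] = 38  (first piece 3, then r[8]=30)
r[12] = 45  (first piece 4, then r[8]=30)
r[13] = 47  (first piece 1, then r[12]=45)
Maximum revenue is $47.
Now minimize piece count subject to staying optimal: for each k, pieces[k] = 1 + min over i with p[i]+r[k−i]=r[k] of pieces[k−i].
pieces[10] = 4
pieces[11] = 3
pieces[12] = 3
pieces[13] = 4

4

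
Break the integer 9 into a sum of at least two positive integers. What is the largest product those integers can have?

Let g[k] be the best product for length k (with at least one cut). For each first piece i, the rest contributes max(k−i, g[k−i]).
g[2] = 1×max(1,0) = 1×1 = 1
g[3] = max(1×2, 2×1) = 2
g[4] = max(1×3, 2×2, 3×1) = 4
g[5] = max(1×4, 2×3, 3×2, 4×1) = 6
g[6] = max(1×6, 2×4, 3×3, 4×2, 5×1) = 9
g[7] = max(1×9, 2×6, 3×4, 4×3, 5×2, 6×1) = 12
g[8] = max(1×12, 2×9, 3×6, …, 6×2, 7×1) = 18
g[9] = max(1×18, 2×12, 3×9, …, 7×2, 8×1) = 27
One optimal split: 3 + 3 + 3; product 3×3×3 = 27.

27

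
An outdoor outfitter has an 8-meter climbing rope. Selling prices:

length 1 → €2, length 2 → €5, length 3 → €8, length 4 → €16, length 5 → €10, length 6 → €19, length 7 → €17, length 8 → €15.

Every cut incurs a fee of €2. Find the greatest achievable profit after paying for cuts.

Build net[k] bottom-up: net[k] = max over allowed piece i of (p[i] + net[k−i]) − 2 per cut.
net[1] = 2
net[2] = max(2+2-2, 5+0) = 5
net[3] = max(2+5-2, 5+2-2, 8+0) = 8
net[4] = max(2+8-2, 5+5-2, 8+2-2, 16+0) = 16
net[5] = max(2+16-2, 5+8-2, 8+5-2, 16+2-2, 10+0) = 16
net[6] = max(2+16-2, 5+16-2, 8+8-2, 16+5-2, 10+2-2, 19+0) = 19
net[7] = max(2+19-2, 5+16-2, 8+16-2, …, 19+2-2, 17+0) = 22
net[8] = max(2+22-2, 5+19-2, 8+16-2, …, 17+2-2, 15+0) = 30
One optimal plan: pieces 4 + 4 (1 cut) → €32 − €2 = €30.

30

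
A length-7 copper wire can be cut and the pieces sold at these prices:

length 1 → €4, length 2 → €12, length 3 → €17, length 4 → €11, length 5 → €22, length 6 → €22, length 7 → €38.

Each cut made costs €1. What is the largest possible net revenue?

39

Build r[k] bottom-up: r[k] = max over allowed piece i of (p[i] + r[k−i]) − 1 per cut.
r[1] = 4
r[2] = max(4+4-1, 12+0) = 12
r[3] = max(4+12-1, 12+4-1, 17+0) = 17
r[4] = max(4+17-1, 12+12-1, 17+4-1, 11+0) = 23
r[5] = max(4+23-1, 12+17-1, 17+12-1, 11+4-1, 22+0) = 28
r[6] = max(4+28-1, 12+23-1, 17+17-1, 11+12-1, 22+4-1, 22+0) = 34
r[7] = max(4+34-1, 12+28-1, 17+23-1, …, 22+4-1, 38+0) = 39
One optimal plan: pieces 3 + 2 + 2 (2 cuts) → €41 − €2 = €39.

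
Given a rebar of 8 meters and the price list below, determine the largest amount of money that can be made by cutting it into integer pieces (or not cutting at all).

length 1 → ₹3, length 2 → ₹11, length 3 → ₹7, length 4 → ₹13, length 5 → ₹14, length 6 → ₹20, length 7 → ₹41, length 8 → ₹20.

44

Let v[k] be the best obtainable value from length k. For each k, try every first piece i and keep the best of price[i] + v[k−i].
v[1] = 3
v[2] = max(3+3, 11+0) = 11
v[3] = max(3+11, 11+3, 7+0) = 14
v[4] = max(3+14, 11+11, 7+3, 13+0) = 22
v[5] = max(3+22, 11+14, 7+11, 13+3, 14+0) = 25
v[6] = max(3+25, 11+22, 7+14, 13+11, 14+3, 20+0) = 33
v[7] = max(3+33, 11+25, 7+22, …, 20+3, 41+0) = 41
v[8] = max(3+41, 11+33, 7+25, …, 41+3, 20+0) = 44
One optimal cutting: 7 + 1 → ₹41 + ₹3 = ₹44.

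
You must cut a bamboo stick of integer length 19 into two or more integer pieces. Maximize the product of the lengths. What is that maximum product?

972

Define m[k] = max over 1≤i<k of i · max(k−i, m[k−i]); the inner max lets the remainder stay uncut if that's better.
m[2] = 1·max(1,0) = 1·1 = 1
m[3] = 1·max(2,1) = 1·2 = 2
m[4] = 2·max(2,1) = 2·2 = 4
m[5] = 2·max(3,2) = 2·3 = 6
m[6] = 3·max(3,2) = 3·3 = 9
m[7] = 2·max(5,6) = 2·6 = 12
m[8] = 2·max(6,9) = 2·9 = 18
m[9] = 3·max(6,9) = 3·9 = 27
m[10] = 2·max(8,18) = 2·18 = 36
m[11] = 2·max(9,27) = 2·27 = 54
m[12] = 3·max(9,27) = 3·27 = 81
m[13] = 2·max(11,54) = 2·54 = 108
m[14] = 2·max(12,81) = 2·81 = 162
m[15] = 3·max(12,81) = 3·81 = 243
m[16] = 2·max(14,162) = 2·162 = 324
m[17] = 2·max(15,243) = 2·243 = 486
m[18] = 3·max(15,243) = 3·243 = 729
m[19] = 2·max(17,486) = 2·486 = 972
One optimal split: 3 + 3 + 3 + 3 + 3 + 2 + 2; product 3·3·3·3·3·2·2 = 972.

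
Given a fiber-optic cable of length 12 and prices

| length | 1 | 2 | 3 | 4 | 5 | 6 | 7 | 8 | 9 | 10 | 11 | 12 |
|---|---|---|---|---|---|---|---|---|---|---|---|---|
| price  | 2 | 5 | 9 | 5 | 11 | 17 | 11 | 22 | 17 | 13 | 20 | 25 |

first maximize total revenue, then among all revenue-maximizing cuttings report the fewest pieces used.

4

Consider every possible first cut. r[k] is the best of p[i]+r[k−i] over all sellable i≤k.
r[1] = 2
r[2] = max(2+2, 5+0) = 5
r[3] = max(2+5, 5+2, 9+0) = 9
r[4] = max(2+9, 5+5, 9+2, 5+0) = 11
r[5] = max(2+11, 5+9, 9+5, 5+2, 11+0) = 14
r[6] = max(2+14, 5+11, 9+9, 5+5, 11+2, 17+0) = 18
r[7] = max(2+18, 5+14, 9+11, …, 17+2, 11+0) = 20
r[8] = max(2+20, 5+18, 9+14, …, 11+2, 22+0) = 23
r[9] = max(2+23, 5+20, 9+18, …, 22+2, 17+0) = 27
r[10] = max(2+27, 5+23, 9+20, …, 17+2, 13+0) = 29
r[11] = max(2+29, 5+27, 9+23, …, 13+2, 20+0) = 32
r[12] = max(2+32, 5+29, 9+27, …, 20+2, 25+0) = 36
Maximum revenue is $36.
Now minimize piece count subject to staying optimal: for each k, pieces[k] = 1 + min over i with p[i]+r[k−i]=r[k] of pieces[k−i].
pieces[9] = 3
pieces[10] = 4
pieces[11] = 4
pieces[12] = 4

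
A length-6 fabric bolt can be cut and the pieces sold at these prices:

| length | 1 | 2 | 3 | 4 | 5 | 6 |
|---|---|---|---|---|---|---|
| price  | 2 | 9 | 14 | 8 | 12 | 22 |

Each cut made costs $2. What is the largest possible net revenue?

26

Build net[k] bottom-up: net[k] = max over allowed piece i of (p[i] + net[k−i]) − 2 per cut.
net[1] = 2
net[2] = max(2+2-2, 9+0) = 9
net[3] = max(2+9-2, 9+2-2, 14+0) = 14
net[4] = max(2+14-2, 9+9-2, 14+2-2, 8+0) = 16
net[5] = max(2+16-2, 9+14-2, 14+9-2, 8+2-2, 12+0) = 21
net[6] = max(2+21-2, 9+16-2, 14+14-2, 8+9-2, 12+2-2, 22+0) = 26
One optimal plan: pieces 3 + 3 (1 cut) → $28 − $2 = $26.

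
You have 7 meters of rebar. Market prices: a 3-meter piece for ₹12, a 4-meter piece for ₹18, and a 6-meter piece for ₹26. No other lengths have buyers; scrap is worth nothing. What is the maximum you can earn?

30

Consider every possible first cut. r[k] is the best of p[i]+r[k−i] over all sellable i≤k.
r[1] = 0
r[2] = 0
r[3] = 12
r[4] = max(12+0, 18+0) = 18
r[5] = max(12+0, 18+0) = 18
r[6] = max(12+12, 18+0, 26+0) = 26
r[7] = max(12+18, 18+12, 26+0) = 30
One optimal cutting: 4 + 3 → ₹30.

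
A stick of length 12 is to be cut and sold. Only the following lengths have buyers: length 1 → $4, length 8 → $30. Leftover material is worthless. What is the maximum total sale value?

Let r[k] be the best obtainable value from length k. For each k, try every first piece i and keep the best of price[i] + r[k−i].
r[1] = 4
r[2] = 8  (first piece 1, then r[1]=4)
r[3] = 12  (first piece 1, then r[2]=8)
r[4] = 16  (first piece 1, then r[3]=12)
r[5] = 20  (first piece 1, then r[4]=16)
r[6] = 24  (first piece 1, then r[5]=20)
r[7] = 28  (first piece 1, then r[6]=24)
r[8] = max(4+28, 30+0) = 32
r[9] = max(4+32, 30+4) = 36
r[10] = max(4+36, 30+8) = 40
r[11] = max(4+40, 30+12) = 44
r[12] = max(4+44, 30+16) = 48
One optimal cutting: 1 + 1 + 1 + 1 + 1 + 1 + 1 + 1 + 1 + 1 + 1 + 1 → $48.

48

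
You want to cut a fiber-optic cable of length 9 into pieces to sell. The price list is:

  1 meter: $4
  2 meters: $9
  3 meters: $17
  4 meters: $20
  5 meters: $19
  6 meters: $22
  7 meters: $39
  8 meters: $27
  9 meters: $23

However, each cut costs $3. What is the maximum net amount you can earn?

45

Let r[k] be the best obtainable value from length k. For each k, try every first piece i and keep the best of price[i] + r[k−i] minus the 3 cut fee when i<k.
r[1] = 4
r[2] = max(4+4-3, 9+0) = 9
r[3] = max(4+9-3, 9+4-3, 17+0) = 17
r[4] = max(4+17-3, 9+9-3, 17+4-3, 20+0) = 20
r[5] = max(4+20-3, 9+17-3, 17+9-3, 20+4-3, 19+0) = 23
r[6] = max(4+23-3, 9+20-3, 17+17-3, 20+9-3, 19+4-3, 22+0) = 31
r[7] = max(4+31-3, 9+23-3, 17+20-3, …, 22+4-3, 39+0) = 39
r[8] = max(4+39-3, 9+31-3, 17+23-3, …, 39+4-3, 27+0) = 40
r[9] = max(4+40-3, 9+39-3, 17+31-3, …, 27+4-3, 23+0) = 45
One optimal plan: pieces 7 + 2 (1 cut) → $48 − $3 = $45.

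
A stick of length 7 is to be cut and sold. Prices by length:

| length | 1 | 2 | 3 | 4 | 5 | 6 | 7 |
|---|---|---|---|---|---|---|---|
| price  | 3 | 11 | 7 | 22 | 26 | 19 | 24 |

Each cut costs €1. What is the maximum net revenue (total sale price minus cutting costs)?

Let net[k] be the best obtainable value from length k. For each k, try every first piece i and keep the best of price[i] + net[k−i] minus the 1 cut fee when i<k.
net[1] = 3
net[2] = max(3+3-1, 11+0) = 11
net[3] = max(3+11-1, 11+3-1, 7+0) = 13
net[4] = max(3+13-1, 11+11-1, 7+3-1, 22+0) = 22
net[5] = max(3+22-1, 11+13-1, 7+11-1, 22+3-1, 26+0) = 26
net[6] = max(3+26-1, 11+22-1, 7+13-1, 22+11-1, 26+3-1, 19+0) = 32
net[7] = max(3+32-1, 11+26-1, 7+22-1, …, 19+3-1, 24+0) = 36
One optimal plan: pieces 5 + 2 (1 cut) → €37 − €1 = €36.

36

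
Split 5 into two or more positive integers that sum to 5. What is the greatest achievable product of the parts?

Define P[k] = max over 1≤i<k of i · max(k−i, P[k−i]); the inner max lets the remainder stay uncut if that's better.
P[2] = 1*max(1,0) = 1*1 = 1
P[3] = 1*max(2,1) = 1*2 = 2
P[4] = 2*max(2,1) = 2*2 = 4
P[5] = 2*max(3,2) = 2*3 = 6
One optimal split: 3 + 2; product 3*2 = 6.

6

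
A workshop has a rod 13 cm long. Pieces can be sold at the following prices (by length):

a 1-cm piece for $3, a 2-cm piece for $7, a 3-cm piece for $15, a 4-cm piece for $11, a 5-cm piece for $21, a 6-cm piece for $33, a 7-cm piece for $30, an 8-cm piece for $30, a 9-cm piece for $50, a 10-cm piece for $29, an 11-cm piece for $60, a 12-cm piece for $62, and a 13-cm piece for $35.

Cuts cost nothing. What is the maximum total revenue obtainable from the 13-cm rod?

Consider every possible first cut. best[k] is the best of p[i]+best[k−i] over all sellable i≤k.
best[1] = 3
best[2] = 7
best[3] = 15
best[4] = 18  (first piece 1, then best[3]=15)
best[5] = 22  (first piece 2, then best[3]=15)
best[6] = 33
best[7] = 36  (first piece 1, then best[6]=33)
best[8] = 40  (first piece 2, then best[6]=33)
best[9] = 50
best[10] = 53  (first piece 1, then best[9]=50)
best[11] = 60
best[12] = 66  (first piece 6, then best[6]=33)
best[13] = 69  (first piece 1, then best[12]=66)
One optimal cutting: 6 + 6 + 1 → $33 + $33 + $3 = $69.

69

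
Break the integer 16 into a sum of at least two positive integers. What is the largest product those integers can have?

324

Let m[k] be the best product for length k (with at least one cut). For each first piece i, the rest contributes max(k−i, m[k−i]).
m[2] = 1*max(1,0) = 1*1 = 1
m[3] = 1*max(2,1) = 1*2 = 2
m[4] = 2*max(2,1) = 2*2 = 4
m[5] = 2*max(3,2) = 2*3 = 6
m[6] = 3*max(3,2) = 3*3 = 9
m[7] = 2*max(5,6) = 2*6 = 12
m[8] = 2*max(6,9) = 2*9 = 18
m[9] = 3*max(6,9) = 3*9 = 27
m[10] = 2*max(8,18) = 2*18 = 36
m[11] = 2*max(9,27) = 2*27 = 54
m[12] = 3*max(9,27) = 3*27 = 81
m[13] = 2*max(11,54) = 2*54 = 108
m[14] = 2*max(12,81) = 2*81 = 162
m[15] = 3*max(12,81) = 3*81 = 243
m[16] = 2*max(14,162) = 2*162 = 324
One optimal split: 3 + 3 + 3 + 3 + 2 + 2; product 3*3*3*3*2*2 = 324.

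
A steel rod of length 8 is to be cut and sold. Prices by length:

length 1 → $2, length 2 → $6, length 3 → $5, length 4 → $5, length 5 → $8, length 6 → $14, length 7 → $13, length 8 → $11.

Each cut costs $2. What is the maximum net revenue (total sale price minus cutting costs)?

18

Let net[k] be the best obtainable value from length k. For each k, try every first piece i and keep the best of price[i] + net[k−i] minus the 2 cut fee when i<k.
net[1] = 2
net[2] = 6
net[3] = 6  (first piece 1, then net[2]=6)
net[4] = 10  (first piece 2, then net[2]=6)
net[5] = 10  (first piece 1, then net[4]=10)
net[6] = 14  (first piece 2, then net[4]=10)
net[7] = 14  (first piece 1, then net[6]=14)
net[8] = 18  (first piece 2, then net[6]=14)
One optimal plan: pieces 2 + 2 + 2 + 2 (3 cuts) → $24 − $6 = $18.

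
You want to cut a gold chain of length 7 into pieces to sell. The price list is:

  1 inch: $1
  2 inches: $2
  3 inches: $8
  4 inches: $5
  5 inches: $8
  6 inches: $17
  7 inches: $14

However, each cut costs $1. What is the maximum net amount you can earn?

Build net[k] bottom-up: net[k] = max over allowed piece i of (p[i] + net[k−i]) − 1 per cut.
net[1] = 1
net[2] = max(1+1-1, 2+0) = 2
net[3] = max(1+2-1, 2+1-1, 8+0) = 8
net[4] = max(1+8-1, 2+2-1, 8+1-1, 5+0) = 8
net[5] = max(1+8-1, 2+8-1, 8+2-1, 5+1-1, 8+0) = 9
net[6] = max(1+9-1, 2+8-1, 8+8-1, 5+2-1, 8+1-1, 17+0) = 17
net[7] = max(1+17-1, 2+9-1, 8+8-1, …, 17+1-1, 14+0) = 17
One optimal plan: pieces 6 + 1 (1 cut) → $18 − $1 = $17.

17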